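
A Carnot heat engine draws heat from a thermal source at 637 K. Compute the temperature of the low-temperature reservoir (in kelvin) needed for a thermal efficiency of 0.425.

From η = 1 − T_C/T_H, T_C = T_H·(1 − η) = 637.00 × (1 − 0.425) = 366 K.

T_C ≈ 366 K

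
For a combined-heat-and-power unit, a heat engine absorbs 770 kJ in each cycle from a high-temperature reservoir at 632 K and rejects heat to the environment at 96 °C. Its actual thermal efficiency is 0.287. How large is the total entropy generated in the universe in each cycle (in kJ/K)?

ΔS_univ ≈ 0.269 kJ/K

T_C = 96 °C → 96 + 273.15 = 369.15 K.
W = η·Q_H = 0.287 × 770 = 221.0 kJ, so Q_C = Q_H − W = 549.0 kJ.
The hot reservoir loses entropy Q_H/T_H = 770/632.00 = 1.218 kJ/K; the cold reservoir gains Q_C/T_C = 549.0/369.15 = 1.487 kJ/K.
ΔS_univ = −Q_H/T_H + Q_C/T_C = 0.269 kJ/K (> 0, since η = 0.287 < η_Carnot = 0.416).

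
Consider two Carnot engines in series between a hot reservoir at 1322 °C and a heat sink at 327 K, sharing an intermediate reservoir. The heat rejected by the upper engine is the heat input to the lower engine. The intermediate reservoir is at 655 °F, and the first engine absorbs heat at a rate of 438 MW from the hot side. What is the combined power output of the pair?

T_H = 1322 °C → 1322 + 273.15 = 1595.15 K.
Two reversible stages in series are equivalent to a single Carnot engine between T_H and T_C, so η_total = 1 − T_C/T_H = 1 − 327.00/1595.15 = 0.7950.
W_total = η_total · Q_H = 0.7950 × 438 = 348.2 MW.

Ẇ_total ≈ 348.2 MW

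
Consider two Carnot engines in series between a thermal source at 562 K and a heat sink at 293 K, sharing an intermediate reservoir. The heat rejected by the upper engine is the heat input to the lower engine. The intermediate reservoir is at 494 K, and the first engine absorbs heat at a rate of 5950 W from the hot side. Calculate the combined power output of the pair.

Ẇ_total ≈ 2850 W

Two reversible stages in series are equivalent to a single Carnot engine between T_H and T_C, so η_total = 1 − T_C/T_H = 1 − 293.00/562.00 = 0.4786.
W_total = η_total · Q_H = 0.4786 × 5950 = 2850 W.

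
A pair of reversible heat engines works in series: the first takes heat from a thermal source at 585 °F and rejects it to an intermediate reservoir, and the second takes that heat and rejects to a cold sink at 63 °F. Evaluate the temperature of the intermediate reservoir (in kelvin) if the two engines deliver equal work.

T_m ≈ 435 K

T_H = 585 °F → (585 − 32) × 5/9 = 307.22 °C = 580.37 K.
T_C = 63 °F → (63 − 32) × 5/9 = 17.22 °C = 290.37 K.
For reversible stages Q_m = Q_H·(T_m/T_H). Setting W₁ = Q_H(1 − T_m/T_H) equal to W₂ = Q_m(1 − T_C/T_m) = Q_H·(T_m − T_C)/T_H gives T_H − T_m = T_m − T_C, so T_m = (T_H + T_C)/2 = (580.37 + 290.37)/2 = 435 K.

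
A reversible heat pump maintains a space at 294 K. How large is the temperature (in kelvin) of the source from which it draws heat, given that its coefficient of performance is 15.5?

COP_HP = T_H/(T_H − T_C) ⇒ T_C = T_H·(COP_HP − 1)/COP_HP = 294.00 × (15.5 − 1)/15.5 = 275 K.

T_C ≈ 275 K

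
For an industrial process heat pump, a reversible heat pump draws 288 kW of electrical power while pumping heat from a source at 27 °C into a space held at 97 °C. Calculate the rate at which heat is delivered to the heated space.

Q̇_H ≈ 1520 kW

T_H = 97 °C → 97 + 273.15 = 370.15 K.
T_C = 27 °C → 27 + 273.15 = 300.15 K.
The Carnot heat-pump COP is COP_HP = T_H/(T_H − T_C) = 370.15/70.00 = 5.2879.
Q_H = COP_HP · W = 5.2879 × 288 = 1520 kW.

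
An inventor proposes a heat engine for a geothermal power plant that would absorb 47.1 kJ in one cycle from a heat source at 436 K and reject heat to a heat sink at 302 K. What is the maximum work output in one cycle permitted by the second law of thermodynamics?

The second-law ceiling is the Carnot efficiency, η_max = 1 − T_C/T_H = 1 − 302.00/436.00 = 0.3073.
W_max = η_max · Q_H = 0.3073 × 47.1 = 14.5 kJ.

W_max ≈ 14.5 kJ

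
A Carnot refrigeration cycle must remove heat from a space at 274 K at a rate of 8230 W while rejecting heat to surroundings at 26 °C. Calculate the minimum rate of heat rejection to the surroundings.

T_H = 26 °C → 26 + 273.15 = 299.15 K.
For a reversible cycle Q_H/Q_C = T_H/T_C, so Q_H = Q_C·T_H/T_C = 8230 × 299.15/274.00 = 8990 W.

Q̇_H ≈ 8990 W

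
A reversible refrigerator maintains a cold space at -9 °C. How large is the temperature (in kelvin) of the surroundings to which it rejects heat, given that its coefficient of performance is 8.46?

T_C = -9 °C → -9 + 273.15 = 264.15 K.
COP_R = T_C/(T_H − T_C) ⇒ T_H = T_C·(1 + 1/COP_R) = 264.15 × (1 + 1/8.46) = 295 K.

T_H ≈ 295 K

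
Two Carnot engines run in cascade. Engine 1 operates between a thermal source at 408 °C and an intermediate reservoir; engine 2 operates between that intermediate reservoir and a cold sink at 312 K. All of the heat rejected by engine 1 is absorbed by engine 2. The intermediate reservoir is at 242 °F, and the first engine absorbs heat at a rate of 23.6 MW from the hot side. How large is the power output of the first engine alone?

T_H = 408 °C → 408 + 273.15 = 681.15 K.
T_m = 242 °F → (242 − 32) × 5/9 = 116.67 °C = 389.82 K.
First-stage efficiency η₁ = 1 − T_m/T_H = 1 − 389.82/681.15 = 0.4277.
W₁ = η₁·Q_H = 0.4277 × 23.6 = 10.1 MW.

Ẇ₁ ≈ 10.1 MW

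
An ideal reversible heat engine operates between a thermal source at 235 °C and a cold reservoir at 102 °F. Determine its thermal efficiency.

η ≈ 0.3859

T_H = 235 °C → 235 + 273.15 = 508.15 K.
T_C = 102 °F → (102 − 32) × 5/9 = 38.89 °C = 312.04 K.
η_rev = 1 − T_C/T_H = 1 − 312.04/508.15 = 0.3859.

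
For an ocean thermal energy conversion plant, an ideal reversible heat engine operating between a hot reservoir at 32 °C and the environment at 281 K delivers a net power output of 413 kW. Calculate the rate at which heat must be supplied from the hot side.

Q̇_H ≈ 5219 kW

T_H = 32 °C → 32 + 273.15 = 305.15 K.
The Carnot efficiency is η = 1 − T_C/T_H = 1 − 281.00/305.15 = 0.0791.
Q_H = W/η = 413/0.0791 = 5219 kW.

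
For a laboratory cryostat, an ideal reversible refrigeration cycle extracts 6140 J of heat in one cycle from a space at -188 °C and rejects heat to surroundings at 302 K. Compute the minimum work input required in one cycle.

W_in ≈ 15600 J

T_C = -188 °C → -188 + 273.15 = 85.15 K.
Carnot COP: COP_R = T_C/(T_H − T_C) = 85.15/216.85 = 0.3927.
W = Q_C/COP_R = 6140/0.3927 = 15600 J.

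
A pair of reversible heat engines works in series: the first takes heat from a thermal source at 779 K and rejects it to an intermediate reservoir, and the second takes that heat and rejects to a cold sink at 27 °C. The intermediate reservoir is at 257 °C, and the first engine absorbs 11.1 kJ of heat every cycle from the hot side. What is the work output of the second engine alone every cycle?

W₂ ≈ 3.277 kJ

T_C = 27 °C → 27 + 273.15 = 300.15 K.
T_m = 257 °C → 257 + 273.15 = 530.15 K.
Heat entering the second stage: Q_m = Q_H·(T_m/T_H) = 11.1 × 530.15/779.00 = 7.554 kJ.
Second-stage efficiency η₂ = 1 − T_C/T_m = 1 − 300.15/530.15 = 0.4338, so W₂ = η₂·Q_m = 3.277 kJ.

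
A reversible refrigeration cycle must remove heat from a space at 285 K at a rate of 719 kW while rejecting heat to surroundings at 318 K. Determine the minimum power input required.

The reversible coefficient of performance is COP_R = T_C/(T_H − T_C) = 285.00/33.00 = 8.6364.
W = Q_C/COP_R = 719/8.6364 = 83.25 kW.

Ẇ_in ≈ 83.25 kW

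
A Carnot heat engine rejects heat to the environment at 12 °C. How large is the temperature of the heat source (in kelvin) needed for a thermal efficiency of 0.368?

T_C = 12 °C → 12 + 273.15 = 285.15 K.
From η = 1 − T_C/T_H, solving for T_H gives T_H = T_C/(1 − η) = 285.15/(1 − 0.368) = 451 K.

T_H ≈ 451 K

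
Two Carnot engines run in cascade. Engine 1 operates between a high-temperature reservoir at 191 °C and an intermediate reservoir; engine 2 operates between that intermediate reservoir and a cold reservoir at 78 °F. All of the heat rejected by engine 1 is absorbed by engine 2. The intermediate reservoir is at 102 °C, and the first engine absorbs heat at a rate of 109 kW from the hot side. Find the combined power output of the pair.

Ẇ_total ≈ 38.85 kW

T_H = 191 °C → 191 + 273.15 = 464.15 K.
T_C = 78 °F → (78 − 32) × 5/9 = 25.56 °C = 298.71 K.
Two reversible stages in series are equivalent to a single Carnot engine between T_H and T_C, so η_total = 1 − T_C/T_H = 1 − 298.71/464.15 = 0.3564.
W_total = η_total · Q_H = 0.3564 × 109 = 38.85 kW.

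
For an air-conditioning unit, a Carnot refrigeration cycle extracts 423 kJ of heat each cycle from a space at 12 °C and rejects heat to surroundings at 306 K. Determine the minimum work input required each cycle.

W_in ≈ 30.9 kJ

T_C = 12 °C → 12 + 273.15 = 285.15 K.
For a reversible refrigerator, COP_R = T_C/(T_H − T_C) = 285.15/20.85 = 13.6763.
W = Q_C/COP_R = 423/13.6763 = 30.9 kJ.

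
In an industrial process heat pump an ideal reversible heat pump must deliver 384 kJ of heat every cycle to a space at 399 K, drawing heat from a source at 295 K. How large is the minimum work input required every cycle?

W_in ≈ 100.1 kJ

Reversible heating COP: COP_HP = T_H/(T_H − T_C) = 399.00/104.00 = 3.8365.
W = Q_H/COP_HP = 384/3.8365 = 100.1 kJ.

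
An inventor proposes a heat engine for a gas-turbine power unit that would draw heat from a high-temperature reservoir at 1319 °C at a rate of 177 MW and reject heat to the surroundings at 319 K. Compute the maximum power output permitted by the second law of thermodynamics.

Ẇ_max ≈ 142 MW

T_H = 1319 °C → 1319 + 273.15 = 1592.15 K.
The second-law ceiling is the Carnot efficiency, η_max = 1 − T_C/T_H = 1 − 319.00/1592.15 = 0.7996.
W_max = η_max · Q_H = 0.7996 × 177 = 142 MW.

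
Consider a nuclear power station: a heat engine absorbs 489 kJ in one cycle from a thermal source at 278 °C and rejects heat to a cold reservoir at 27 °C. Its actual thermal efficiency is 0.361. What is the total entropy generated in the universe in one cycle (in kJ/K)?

T_H = 278 °C → 278 + 273.15 = 551.15 K.
T_C = 27 °C → 27 + 273.15 = 300.15 K.
W = η·Q_H = 0.361 × 489 = 176.5 kJ, so Q_C = Q_H − W = 312.5 kJ.
Reservoir entropy changes: ΔS_H = −Q_H/T_H = −489/551.15 = -0.8872 kJ/K and ΔS_C = +Q_C/T_C = 312.5/300.15 = 1.041 kJ/K.
ΔS_univ = −Q_H/T_H + Q_C/T_C = 0.154 kJ/K (> 0, since η = 0.361 < η_Carnot = 0.455).

ΔS_univ ≈ 0.154 kJ/K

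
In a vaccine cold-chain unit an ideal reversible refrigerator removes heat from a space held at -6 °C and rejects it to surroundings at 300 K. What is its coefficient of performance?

COP_R ≈ 8.13

T_C = -6 °C → -6 + 273.15 = 267.15 K.
Carnot COP: COP_R = T_C/(T_H − T_C) = 267.15/(300.00 − 267.15) = 8.13.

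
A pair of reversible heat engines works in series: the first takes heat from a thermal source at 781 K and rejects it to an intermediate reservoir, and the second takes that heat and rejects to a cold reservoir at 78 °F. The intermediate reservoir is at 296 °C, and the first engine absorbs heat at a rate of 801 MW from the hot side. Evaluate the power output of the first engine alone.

Ẇ₁ ≈ 217.3 MW

T_C = 78 °F → (78 − 32) × 5/9 = 25.56 °C = 298.71 K.
T_m = 296 °C → 296 + 273.15 = 569.15 K.
First-stage efficiency η₁ = 1 − T_m/T_H = 1 − 569.15/781.00 = 0.2713.
W₁ = η₁·Q_H = 0.2713 × 801 = 217.3 MW.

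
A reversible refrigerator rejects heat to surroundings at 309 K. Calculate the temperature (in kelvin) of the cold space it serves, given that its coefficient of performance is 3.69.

COP_R = T_C/(T_H − T_C) ⇒ T_C = T_H·COP_R/(1 + COP_R) = 309.00 × 3.69/(1 + 3.69) = 243 K.

T_C ≈ 243 K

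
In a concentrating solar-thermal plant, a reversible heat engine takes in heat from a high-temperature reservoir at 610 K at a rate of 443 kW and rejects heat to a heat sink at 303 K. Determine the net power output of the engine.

For a reversible engine, η = 1 − T_C/T_H = 1 − 303.00/610.00 = 0.5033.
W = η·Q_H = 0.5033 × 443 = 223 kW.

Ẇ ≈ 223 kW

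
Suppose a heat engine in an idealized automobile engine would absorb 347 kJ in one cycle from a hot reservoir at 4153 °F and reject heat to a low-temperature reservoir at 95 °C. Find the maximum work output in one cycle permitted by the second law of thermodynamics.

T_H = 4153 °F → (4153 − 32) × 5/9 = 2289.44 °C = 2562.59 K.
T_C = 95 °C → 95 + 273.15 = 368.15 K.
By the Carnot theorem, η_max = 1 − T_C/T_H = 1 − 368.15/2562.59 = 0.8563.
W_max = η_max · Q_H = 0.8563 × 347 = 297 kJ.

W_max ≈ 297 kJ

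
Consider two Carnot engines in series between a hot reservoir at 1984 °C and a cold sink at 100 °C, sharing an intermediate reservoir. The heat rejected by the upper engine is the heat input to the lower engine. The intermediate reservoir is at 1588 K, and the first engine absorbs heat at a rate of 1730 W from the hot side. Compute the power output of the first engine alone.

Ẇ₁ ≈ 513 W

T_H = 1984 °C → 1984 + 273.15 = 2257.15 K.
T_C = 100 °C → 100 + 273.15 = 373.15 K.
First-stage efficiency η₁ = 1 − T_m/T_H = 1 − 1588.00/2257.15 = 0.2965.
W₁ = η₁·Q_H = 0.2965 × 1730 = 513 W.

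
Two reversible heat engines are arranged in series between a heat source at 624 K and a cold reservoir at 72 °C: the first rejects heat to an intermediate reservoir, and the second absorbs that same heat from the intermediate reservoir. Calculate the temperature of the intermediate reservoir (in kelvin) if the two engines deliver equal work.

T_C = 72 °C → 72 + 273.15 = 345.15 K.
For reversible stages Q_m = Q_H·(T_m/T_H). Setting W₁ = Q_H(1 − T_m/T_H) equal to W₂ = Q_m(1 − T_C/T_m) = Q_H·(T_m − T_C)/T_H gives T_H − T_m = T_m − T_C, so T_m = (T_H + T_C)/2 = (624.00 + 345.15)/2 = 485 K.

T_m ≈ 485 K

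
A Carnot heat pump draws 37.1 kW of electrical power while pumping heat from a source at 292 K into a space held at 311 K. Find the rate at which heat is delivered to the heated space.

Q̇_H ≈ 607 kW

COP_HP = T_H/(T_H − T_C) = 311.00/19.00 = 16.3684.
Q_H = COP_HP · W = 16.3684 × 37.1 = 607 kW.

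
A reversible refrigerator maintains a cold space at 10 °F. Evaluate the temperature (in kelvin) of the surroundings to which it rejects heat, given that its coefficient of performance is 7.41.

T_H ≈ 296 K

T_C = 10 °F → (10 − 32) × 5/9 = -12.22 °C = 260.93 K.
COP_R = T_C/(T_H − T_C) ⇒ T_H = T_C·(1 + 1/COP_R) = 260.93 × (1 + 1/7.41) = 296 K.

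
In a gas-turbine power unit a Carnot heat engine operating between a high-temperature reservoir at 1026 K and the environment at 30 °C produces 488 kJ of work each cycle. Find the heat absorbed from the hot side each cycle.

Q_H ≈ 692.7 kJ

T_C = 30 °C → 30 + 273.15 = 303.15 K.
For a reversible engine, η = 1 − T_C/T_H = 1 − 303.15/1026.00 = 0.7045.
Q_H = W/η = 488/0.7045 = 692.7 kJ.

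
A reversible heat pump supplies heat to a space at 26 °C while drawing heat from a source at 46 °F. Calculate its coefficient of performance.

COP_HP ≈ 16.4

T_H = 26 °C → 26 + 273.15 = 299.15 K.
T_C = 46 °F → (46 − 32) × 5/9 = 7.78 °C = 280.93 K.
COP_HP = T_H/(T_H − T_C) = 299.15/(299.15 − 280.93) = 16.4.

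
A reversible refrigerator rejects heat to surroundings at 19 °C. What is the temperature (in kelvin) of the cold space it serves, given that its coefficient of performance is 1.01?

T_C ≈ 146.8 K

T_H = 19 °C → 19 + 273.15 = 292.15 K.
COP_R = T_C/(T_H − T_C) ⇒ T_C = T_H·COP_R/(1 + COP_R) = 292.15 × 1.01/(1 + 1.01) = 146.8 K.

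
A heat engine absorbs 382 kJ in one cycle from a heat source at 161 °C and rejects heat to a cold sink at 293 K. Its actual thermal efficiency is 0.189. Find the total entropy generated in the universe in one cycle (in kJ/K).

T_H = 161 °C → 161 + 273.15 = 434.15 K.
W = η·Q_H = 0.189 × 382 = 72.20 kJ, so Q_C = Q_H − W = 309.8 kJ.
Reservoir entropy changes: ΔS_H = −Q_H/T_H = −382/434.15 = -0.8799 kJ/K and ΔS_C = +Q_C/T_C = 309.8/293.00 = 1.057 kJ/K.
ΔS_univ = −Q_H/T_H + Q_C/T_C = 0.1775 kJ/K (> 0, since η = 0.189 < η_Carnot = 0.325).

ΔS_univ ≈ 0.1775 kJ/K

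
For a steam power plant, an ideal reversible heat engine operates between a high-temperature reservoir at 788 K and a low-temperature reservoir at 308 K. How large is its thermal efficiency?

Carnot efficiency: η = 1 − T_C/T_H = 1 − 308.00/788.00 = 0.609.

η ≈ 0.609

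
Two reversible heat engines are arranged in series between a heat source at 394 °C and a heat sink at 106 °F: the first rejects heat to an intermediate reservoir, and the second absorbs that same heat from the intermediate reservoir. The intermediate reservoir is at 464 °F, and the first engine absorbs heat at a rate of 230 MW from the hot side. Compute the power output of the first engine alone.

Ẇ₁ ≈ 53.1 MW

T_H = 394 °C → 394 + 273.15 = 667.15 K.
T_C = 106 °F → (106 − 32) × 5/9 = 41.11 °C = 314.26 K.
T_m = 464 °F → (464 − 32) × 5/9 = 240.00 °C = 513.15 K.
First-stage efficiency η₁ = 1 − T_m/T_H = 1 − 513.15/667.15 = 0.2308.
W₁ = η₁·Q_H = 0.2308 × 230 = 53.1 MW.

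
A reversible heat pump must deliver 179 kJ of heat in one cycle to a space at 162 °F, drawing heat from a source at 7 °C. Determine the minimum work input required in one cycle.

T_H = 162 °F → (162 − 32) × 5/9 = 72.22 °C = 345.37 K.
T_C = 7 °C → 7 + 273.15 = 280.15 K.
For a reversible heat pump, COP_HP = T_H/(T_H − T_C) = 345.37/65.22 = 5.2953.
W = Q_H/COP_HP = 179/5.2953 = 33.8 kJ.

W_in ≈ 33.8 kJ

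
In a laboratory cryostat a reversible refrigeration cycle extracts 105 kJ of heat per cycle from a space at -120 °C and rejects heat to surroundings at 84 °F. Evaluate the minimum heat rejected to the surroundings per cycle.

Q_H ≈ 207.1 kJ

T_H = 84 °F → (84 − 32) × 5/9 = 28.89 °C = 302.04 K.
T_C = -120 °C → -120 + 273.15 = 153.15 K.
For a reversible cycle Q_H/Q_C = T_H/T_C, so Q_H = Q_C·T_H/T_C = 105 × 302.04/153.15 = 207.1 kJ.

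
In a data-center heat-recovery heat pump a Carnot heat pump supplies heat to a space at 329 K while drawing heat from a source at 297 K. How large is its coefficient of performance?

COP_HP ≈ 10.3

The Carnot heat-pump COP is COP_HP = T_H/(T_H − T_C) = 329.00/(329.00 − 297.00) = 10.3.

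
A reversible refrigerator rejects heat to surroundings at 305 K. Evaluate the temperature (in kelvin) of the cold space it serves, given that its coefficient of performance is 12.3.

T_C ≈ 282 K

COP_R = T_C/(T_H − T_C) ⇒ T_C = T_H·COP_R/(1 + COP_R) = 305.00 × 12.3/(1 + 12.3) = 282 K.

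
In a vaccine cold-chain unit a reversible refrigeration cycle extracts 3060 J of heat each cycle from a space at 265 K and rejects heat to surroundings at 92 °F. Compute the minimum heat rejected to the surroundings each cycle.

Q_H ≈ 3539 J

T_H = 92 °F → (92 − 32) × 5/9 = 33.33 °C = 306.48 K.
For a reversible cycle Q_H/Q_C = T_H/T_C, so Q_H = Q_C·T_H/T_C = 3060 × 306.48/265.00 = 3539 J.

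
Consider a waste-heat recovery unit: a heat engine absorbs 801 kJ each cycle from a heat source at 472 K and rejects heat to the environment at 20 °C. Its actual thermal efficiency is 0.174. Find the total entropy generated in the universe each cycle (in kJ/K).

T_C = 20 °C → 20 + 273.15 = 293.15 K.
W = η·Q_H = 0.174 × 801 = 139.4 kJ, so Q_C = Q_H − W = 661.6 kJ.
Entropy balance on the reservoirs: −Q_H/T_H = -1.697 kJ/K, +Q_C/T_C = 2.257 kJ/K.
ΔS_univ = −Q_H/T_H + Q_C/T_C = 0.560 kJ/K (> 0, since η = 0.174 < η_Carnot = 0.379).

ΔS_univ ≈ 0.560 kJ/K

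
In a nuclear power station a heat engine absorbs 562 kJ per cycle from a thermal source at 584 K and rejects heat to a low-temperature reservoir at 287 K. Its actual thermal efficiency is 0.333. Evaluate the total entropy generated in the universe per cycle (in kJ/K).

W = η·Q_H = 0.333 × 562 = 187.1 kJ, so Q_C = Q_H − W = 374.9 kJ.
The hot reservoir loses entropy Q_H/T_H = 562/584.00 = 0.9623 kJ/K; the cold reservoir gains Q_C/T_C = 374.9/287.00 = 1.306 kJ/K.
ΔS_univ = −Q_H/T_H + Q_C/T_C = 0.344 kJ/K (> 0, since η = 0.333 < η_Carnot = 0.509).

ΔS_univ ≈ 0.344 kJ/K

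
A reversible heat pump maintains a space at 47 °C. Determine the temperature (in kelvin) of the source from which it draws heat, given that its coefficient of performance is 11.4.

T_C ≈ 292 K

T_H = 47 °C → 47 + 273.15 = 320.15 K.
COP_HP = T_H/(T_H − T_C) ⇒ T_C = T_H·(COP_HP − 1)/COP_HP = 320.15 × (11.4 − 1)/11.4 = 292 K.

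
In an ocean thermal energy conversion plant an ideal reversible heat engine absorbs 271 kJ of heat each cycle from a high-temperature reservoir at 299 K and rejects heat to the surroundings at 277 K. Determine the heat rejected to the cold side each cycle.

η_rev = 1 − T_C/T_H = 1 − 277.00/299.00 = 0.0736.
For a reversible cycle Q_C/Q_H = T_C/T_H, so Q_C = 271 × 277.00/299.00 = 251 kJ.

Q_C ≈ 251 kJ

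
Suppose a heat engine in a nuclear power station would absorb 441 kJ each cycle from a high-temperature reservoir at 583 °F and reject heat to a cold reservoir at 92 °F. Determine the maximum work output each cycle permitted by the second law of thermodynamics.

T_H = 583 °F → (583 − 32) × 5/9 = 306.11 °C = 579.26 K.
T_C = 92 °F → (92 − 32) × 5/9 = 33.33 °C = 306.48 K.
By the Carnot theorem, η_max = 1 − T_C/T_H = 1 − 306.48/579.26 = 0.4709.
W_max = η_max · Q_H = 0.4709 × 441 = 208 kJ.

W_max ≈ 208 kJ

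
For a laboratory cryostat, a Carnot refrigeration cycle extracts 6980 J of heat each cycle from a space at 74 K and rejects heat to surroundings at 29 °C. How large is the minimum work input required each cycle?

T_H = 29 °C → 29 + 273.15 = 302.15 K.
COP_R = T_C/(T_H − T_C) = 74.00/228.15 = 0.3243.
W = Q_C/COP_R = 6980/0.3243 = 21500 J.

W_in ≈ 21500 J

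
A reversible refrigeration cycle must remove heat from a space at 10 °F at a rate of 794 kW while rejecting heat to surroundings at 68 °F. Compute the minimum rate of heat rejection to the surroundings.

Q̇_H ≈ 892 kW

T_H = 68 °F → (68 − 32) × 5/9 = 20.00 °C = 293.15 K.
T_C = 10 °F → (10 − 32) × 5/9 = -12.22 °C = 260.93 K.
For a reversible cycle Q_H/Q_C = T_H/T_C, so Q_H = Q_C·T_H/T_C = 794 × 293.15/260.93 = 892 kW.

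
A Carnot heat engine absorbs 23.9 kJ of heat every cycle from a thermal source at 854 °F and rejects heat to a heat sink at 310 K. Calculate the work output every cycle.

T_H = 854 °F → (854 − 32) × 5/9 = 456.67 °C = 729.82 K.
Carnot efficiency: η = 1 − T_C/T_H = 1 − 310.00/729.82 = 0.5752.
W = η·Q_H = 0.5752 × 23.9 = 13.7 kJ.

W ≈ 13.7 kJ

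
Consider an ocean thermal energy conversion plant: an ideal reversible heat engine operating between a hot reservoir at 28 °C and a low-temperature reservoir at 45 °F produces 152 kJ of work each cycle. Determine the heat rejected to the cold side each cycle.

T_H = 28 °C → 28 + 273.15 = 301.15 K.
T_C = 45 °F → (45 − 32) × 5/9 = 7.22 °C = 280.37 K.
The Carnot efficiency is η = 1 − T_C/T_H = 1 − 280.37/301.15 = 0.0690.
Since Q_C/Q_H = T_C/T_H and Q_H = W/η, Q_C = W·T_C/(T_H − T_C) = 152 × 280.37/20.78 = 2050 kJ.

Q_C ≈ 2050 kJ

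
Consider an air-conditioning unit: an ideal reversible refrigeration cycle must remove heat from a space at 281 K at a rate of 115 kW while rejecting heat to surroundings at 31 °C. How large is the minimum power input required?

Ẇ_in ≈ 9.47 kW

T_H = 31 °C → 31 + 273.15 = 304.15 K.
For a reversible refrigerator, COP_R = T_C/(T_H − T_C) = 281.00/23.15 = 12.1382.
W = Q_C/COP_R = 115/12.1382 = 9.47 kW.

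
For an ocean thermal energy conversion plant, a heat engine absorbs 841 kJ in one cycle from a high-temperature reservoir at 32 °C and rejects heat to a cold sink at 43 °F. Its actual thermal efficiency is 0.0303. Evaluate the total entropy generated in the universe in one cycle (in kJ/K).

ΔS_univ ≈ 0.164 kJ/K

T_H = 32 °C → 32 + 273.15 = 305.15 K.
T_C = 43 °F → (43 − 32) × 5/9 = 6.11 °C = 279.26 K.
W = η·Q_H = 0.0303 × 841 = 25.48 kJ, so Q_C = Q_H − W = 815.5 kJ.
Entropy balance on the reservoirs: −Q_H/T_H = -2.756 kJ/K, +Q_C/T_C = 2.920 kJ/K.
ΔS_univ = −Q_H/T_H + Q_C/T_C = 0.164 kJ/K (> 0, since η = 0.0303 < η_Carnot = 0.085).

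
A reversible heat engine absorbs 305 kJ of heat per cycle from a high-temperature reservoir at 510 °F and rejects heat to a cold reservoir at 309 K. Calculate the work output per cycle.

T_H = 510 °F → (510 − 32) × 5/9 = 265.56 °C = 538.71 K.
η_rev = 1 − T_C/T_H = 1 − 309.00/538.71 = 0.4264.
W = η·Q_H = 0.4264 × 305 = 130.1 kJ.

W ≈ 130.1 kJ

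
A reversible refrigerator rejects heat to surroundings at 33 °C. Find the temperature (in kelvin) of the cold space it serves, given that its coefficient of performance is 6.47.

T_H = 33 °C → 33 + 273.15 = 306.15 K.
COP_R = T_C/(T_H − T_C) ⇒ T_C = T_H·COP_R/(1 + COP_R) = 306.15 × 6.47/(1 + 6.47) = 265.2 K.

T_C ≈ 265.2 K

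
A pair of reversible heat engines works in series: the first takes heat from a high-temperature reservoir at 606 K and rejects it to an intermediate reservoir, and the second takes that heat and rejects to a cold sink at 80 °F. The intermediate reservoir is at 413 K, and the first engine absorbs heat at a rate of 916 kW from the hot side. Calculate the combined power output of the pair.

T_C = 80 °F → (80 − 32) × 5/9 = 26.67 °C = 299.82 K.
Two reversible stages in series are equivalent to a single Carnot engine between T_H and T_C, so η_total = 1 − T_C/T_H = 1 − 299.82/606.00 = 0.5053.
W_total = η_total · Q_H = 0.5053 × 916 = 463 kW.

Ẇ_total ≈ 463 kW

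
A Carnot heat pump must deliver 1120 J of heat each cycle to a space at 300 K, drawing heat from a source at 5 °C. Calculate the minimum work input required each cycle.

W_in ≈ 81.6 J

T_C = 5 °C → 5 + 273.15 = 278.15 K.
The Carnot heat-pump COP is COP_HP = T_H/(T_H − T_C) = 300.00/21.85 = 13.7300.
W = Q_H/COP_HP = 1120/13.7300 = 81.6 J.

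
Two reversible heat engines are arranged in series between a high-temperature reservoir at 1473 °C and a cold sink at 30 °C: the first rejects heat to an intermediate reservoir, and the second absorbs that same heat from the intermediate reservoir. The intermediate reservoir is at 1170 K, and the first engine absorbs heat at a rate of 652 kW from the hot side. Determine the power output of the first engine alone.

Ẇ₁ ≈ 215.1 kW

T_H = 1473 °C → 1473 + 273.15 = 1746.15 K.
T_C = 30 °C → 30 + 273.15 = 303.15 K.
First-stage efficiency η₁ = 1 − T_m/T_H = 1 − 1170.00/1746.15 = 0.3300.
W₁ = η₁·Q_H = 0.3300 × 652 = 215.1 kW.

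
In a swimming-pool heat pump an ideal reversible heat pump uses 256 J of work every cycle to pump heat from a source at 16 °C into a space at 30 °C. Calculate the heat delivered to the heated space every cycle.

T_H = 30 °C → 30 + 273.15 = 303.15 K.
T_C = 16 °C → 16 + 273.15 = 289.15 K.
Reversible heating COP: COP_HP = T_H/(T_H − T_C) = 303.15/14.00 = 21.6536.
Q_H = COP_HP · W = 21.6536 × 256 = 5540 J.

Q_H ≈ 5540 J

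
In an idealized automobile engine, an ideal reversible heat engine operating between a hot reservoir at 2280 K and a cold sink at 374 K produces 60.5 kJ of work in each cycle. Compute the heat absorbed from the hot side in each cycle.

For a reversible engine, η = 1 − T_C/T_H = 1 − 374.00/2280.00 = 0.8360.
Q_H = W/η = 60.5/0.8360 = 72.4 kJ.

Q_H ≈ 72.4 kJ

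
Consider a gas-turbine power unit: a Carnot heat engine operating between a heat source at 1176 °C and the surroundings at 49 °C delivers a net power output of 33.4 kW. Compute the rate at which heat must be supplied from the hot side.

T_H = 1176 °C → 1176 + 273.15 = 1449.15 K.
T_C = 49 °C → 49 + 273.15 = 322.15 K.
Carnot efficiency: η = 1 − T_C/T_H = 1 − 322.15/1449.15 = 0.7777.
Q_H = W/η = 33.4/0.7777 = 42.9 kW.

Q̇_H ≈ 42.9 kW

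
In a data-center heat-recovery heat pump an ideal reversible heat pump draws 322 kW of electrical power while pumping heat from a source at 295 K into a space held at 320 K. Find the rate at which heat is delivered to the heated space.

Q̇_H ≈ 4120 kW

Reversible heating COP: COP_HP = T_H/(T_H − T_C) = 320.00/25.00 = 12.8000.
Q_H = COP_HP · W = 12.8000 × 322 = 4120 kW.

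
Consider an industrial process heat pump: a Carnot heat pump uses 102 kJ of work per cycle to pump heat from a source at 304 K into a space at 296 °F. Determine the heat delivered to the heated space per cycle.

T_H = 296 °F → (296 − 32) × 5/9 = 146.67 °C = 419.82 K.
COP_HP = T_H/(T_H − T_C) = 419.82/115.82 = 3.6248.
Q_H = COP_HP · W = 3.6248 × 102 = 370 kJ.

Q_H ≈ 370 kJ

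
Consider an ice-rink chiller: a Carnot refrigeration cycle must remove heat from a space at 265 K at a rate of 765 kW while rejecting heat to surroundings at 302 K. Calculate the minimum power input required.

For a reversible refrigerator, COP_R = T_C/(T_H − T_C) = 265.00/37.00 = 7.1622.
W = Q_C/COP_R = 765/7.1622 = 106.8 kW.

Ẇ_in ≈ 106.8 kW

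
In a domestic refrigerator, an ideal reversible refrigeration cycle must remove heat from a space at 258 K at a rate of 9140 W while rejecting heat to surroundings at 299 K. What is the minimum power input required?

The reversible coefficient of performance is COP_R = T_C/(T_H − T_C) = 258.00/41.00 = 6.2927.
W = Q_C/COP_R = 9140/6.2927 = 1452 W.

Ẇ_in ≈ 1452 W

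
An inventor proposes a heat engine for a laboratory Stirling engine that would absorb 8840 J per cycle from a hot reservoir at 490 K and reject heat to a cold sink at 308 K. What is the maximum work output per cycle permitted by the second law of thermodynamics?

No engine can exceed the Carnot limit: η_max = 1 − T_C/T_H = 1 − 308.00/490.00 = 0.3714.
W_max = η_max · Q_H = 0.3714 × 8840 = 3280 J.

W_max ≈ 3280 J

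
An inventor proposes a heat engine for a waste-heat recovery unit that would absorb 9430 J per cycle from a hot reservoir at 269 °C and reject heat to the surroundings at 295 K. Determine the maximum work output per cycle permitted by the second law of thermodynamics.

W_max ≈ 4299 J

T_H = 269 °C → 269 + 273.15 = 542.15 K.
No engine can exceed the Carnot limit: η_max = 1 − T_C/T_H = 1 − 295.00/542.15 = 0.4559.
W_max = η_max · Q_H = 0.4559 × 9430 = 4299 J.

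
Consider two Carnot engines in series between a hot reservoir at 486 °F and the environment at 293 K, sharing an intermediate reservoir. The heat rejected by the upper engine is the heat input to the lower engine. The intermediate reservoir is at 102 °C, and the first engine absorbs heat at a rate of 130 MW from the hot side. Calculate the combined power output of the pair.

T_H = 486 °F → (486 − 32) × 5/9 = 252.22 °C = 525.37 K.
Two reversible stages in series are equivalent to a single Carnot engine between T_H and T_C, so η_total = 1 − T_C/T_H = 1 − 293.00/525.37 = 0.4423.
W_total = η_total · Q_H = 0.4423 × 130 = 57.5 MW.

Ẇ_total ≈ 57.5 MW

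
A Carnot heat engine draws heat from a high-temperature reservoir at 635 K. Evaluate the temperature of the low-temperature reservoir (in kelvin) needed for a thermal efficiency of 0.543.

T_C ≈ 290 K

From η = 1 − T_C/T_H, T_C = T_H·(1 − η) = 635.00 × (1 − 0.543) = 290 K.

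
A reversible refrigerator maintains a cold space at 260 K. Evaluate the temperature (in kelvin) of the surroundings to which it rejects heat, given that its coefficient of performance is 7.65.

COP_R = T_C/(T_H − T_C) ⇒ T_H = T_C·(1 + 1/COP_R) = 260.00 × (1 + 1/7.65) = 294 K.

T_H ≈ 294 K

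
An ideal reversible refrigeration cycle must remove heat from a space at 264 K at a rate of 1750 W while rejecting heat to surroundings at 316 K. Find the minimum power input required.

COP_R = T_C/(T_H − T_C) = 264.00/52.00 = 5.0769.
W = Q_C/COP_R = 1750/5.0769 = 345 W.

Ẇ_in ≈ 345 W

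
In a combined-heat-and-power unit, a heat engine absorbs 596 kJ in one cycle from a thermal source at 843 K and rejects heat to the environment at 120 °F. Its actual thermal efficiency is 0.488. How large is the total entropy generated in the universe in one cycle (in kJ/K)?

T_C = 120 °F → (120 − 32) × 5/9 = 48.89 °C = 322.04 K.
W = η·Q_H = 0.488 × 596 = 290.8 kJ, so Q_C = Q_H − W = 305.2 kJ.
The hot reservoir loses entropy Q_H/T_H = 596/843.00 = 0.7070 kJ/K; the cold reservoir gains Q_C/T_C = 305.2/322.04 = 0.9476 kJ/K.
ΔS_univ = −Q_H/T_H + Q_C/T_C = 0.241 kJ/K (> 0, since η = 0.488 < η_Carnot = 0.618).

ΔS_univ ≈ 0.241 kJ/K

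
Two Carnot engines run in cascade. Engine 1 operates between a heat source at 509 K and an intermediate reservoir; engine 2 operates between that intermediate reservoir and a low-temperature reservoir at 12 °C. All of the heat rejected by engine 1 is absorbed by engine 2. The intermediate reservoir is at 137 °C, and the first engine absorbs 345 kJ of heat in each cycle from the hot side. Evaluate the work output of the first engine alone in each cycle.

T_C = 12 °C → 12 + 273.15 = 285.15 K.
T_m = 137 °C → 137 + 273.15 = 410.15 K.
First-stage efficiency η₁ = 1 − T_m/T_H = 1 − 410.15/509.00 = 0.1942.
W₁ = η₁·Q_H = 0.1942 × 345 = 67.0 kJ.

W₁ ≈ 67.0 kJ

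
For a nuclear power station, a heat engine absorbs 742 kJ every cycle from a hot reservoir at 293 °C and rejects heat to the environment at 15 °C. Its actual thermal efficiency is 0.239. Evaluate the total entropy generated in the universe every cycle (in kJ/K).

ΔS_univ ≈ 0.6490 kJ/K

T_H = 293 °C → 293 + 273.15 = 566.15 K.
T_C = 15 °C → 15 + 273.15 = 288.15 K.
W = η·Q_H = 0.239 × 742 = 177.3 kJ, so Q_C = Q_H − W = 564.7 kJ.
The hot reservoir loses entropy Q_H/T_H = 742/566.15 = 1.311 kJ/K; the cold reservoir gains Q_C/T_C = 564.7/288.15 = 1.960 kJ/K.
ΔS_univ = −Q_H/T_H + Q_C/T_C = 0.6490 kJ/K (> 0, since η = 0.239 < η_Carnot = 0.491).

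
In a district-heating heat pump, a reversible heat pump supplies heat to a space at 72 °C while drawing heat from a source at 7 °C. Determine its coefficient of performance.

T_H = 72 °C → 72 + 273.15 = 345.15 K.
T_C = 7 °C → 7 + 273.15 = 280.15 K.
COP_HP = T_H/(T_H − T_C) = 345.15/(345.15 − 280.15) = 5.31.

COP_HP ≈ 5.31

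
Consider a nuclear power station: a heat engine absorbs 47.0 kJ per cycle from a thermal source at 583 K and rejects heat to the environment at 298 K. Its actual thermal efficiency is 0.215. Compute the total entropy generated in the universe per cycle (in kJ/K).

ΔS_univ ≈ 0.04319 kJ/K

W = η·Q_H = 0.215 × 47.0 = 10.11 kJ, so Q_C = Q_H − W = 36.89 kJ.
The hot reservoir loses entropy Q_H/T_H = 47.0/583.00 = 0.08062 kJ/K; the cold reservoir gains Q_C/T_C = 36.89/298.00 = 0.1238 kJ/K.
ΔS_univ = −Q_H/T_H + Q_C/T_C = 0.04319 kJ/K (> 0, since η = 0.215 < η_Carnot = 0.489).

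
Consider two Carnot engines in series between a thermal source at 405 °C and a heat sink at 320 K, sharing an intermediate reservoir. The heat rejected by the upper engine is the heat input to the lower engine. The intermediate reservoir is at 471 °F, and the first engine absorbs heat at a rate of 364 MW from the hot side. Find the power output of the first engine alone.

T_H = 405 °C → 405 + 273.15 = 678.15 K.
T_m = 471 °F → (471 − 32) × 5/9 = 243.89 °C = 517.04 K.
First-stage efficiency η₁ = 1 − T_m/T_H = 1 − 517.04/678.15 = 0.2376.
W₁ = η₁·Q_H = 0.2376 × 364 = 86.5 MW.

Ẇ₁ ≈ 86.5 MW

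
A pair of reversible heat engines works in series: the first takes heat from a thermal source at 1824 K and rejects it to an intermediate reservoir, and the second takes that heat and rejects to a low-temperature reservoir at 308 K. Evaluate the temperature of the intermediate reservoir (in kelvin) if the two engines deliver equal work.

For reversible stages Q_m = Q_H·(T_m/T_H). Setting W₁ = Q_H(1 − T_m/T_H) equal to W₂ = Q_m(1 − T_C/T_m) = Q_H·(T_m − T_C)/T_H gives T_H − T_m = T_m − T_C, so T_m = (T_H + T_C)/2 = (1824.00 + 308.00)/2 = 1066 K.

T_m ≈ 1066 K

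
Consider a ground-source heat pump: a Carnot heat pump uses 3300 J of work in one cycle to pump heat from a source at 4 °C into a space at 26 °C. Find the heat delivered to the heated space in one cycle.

Q_H ≈ 44900 J

T_H = 26 °C → 26 + 273.15 = 299.15 K.
T_C = 4 °C → 4 + 273.15 = 277.15 K.
The Carnot heat-pump COP is COP_HP = T_H/(T_H − T_C) = 299.15/22.00 = 13.5977.
Q_H = COP_HP · W = 13.5977 × 3300 = 44900 J.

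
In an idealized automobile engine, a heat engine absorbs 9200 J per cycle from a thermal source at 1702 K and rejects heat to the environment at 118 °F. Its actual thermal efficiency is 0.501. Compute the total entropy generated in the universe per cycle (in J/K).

ΔS_univ ≈ 8.899 J/K

T_C = 118 °F → (118 − 32) × 5/9 = 47.78 °C = 320.93 K.
W = η·Q_H = 0.501 × 9200 = 4609 J, so Q_C = Q_H − W = 4591 J.
Reservoir entropy changes: ΔS_H = −Q_H/T_H = −9200/1702.00 = -5.405 J/K and ΔS_C = +Q_C/T_C = 4591/320.93 = 14.30 J/K.
ΔS_univ = −Q_H/T_H + Q_C/T_C = 8.899 J/K (> 0, since η = 0.501 < η_Carnot = 0.811).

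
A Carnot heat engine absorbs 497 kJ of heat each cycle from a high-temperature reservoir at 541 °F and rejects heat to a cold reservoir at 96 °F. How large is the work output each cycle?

T_H = 541 °F → (541 − 32) × 5/9 = 282.78 °C = 555.93 K.
T_C = 96 °F → (96 − 32) × 5/9 = 35.56 °C = 308.71 K.
Since the cycle is reversible, η = 1 − T_C/T_H = 1 − 308.71/555.93 = 0.4447.
W = η·Q_H = 0.4447 × 497 = 221 kJ.

W ≈ 221 kJ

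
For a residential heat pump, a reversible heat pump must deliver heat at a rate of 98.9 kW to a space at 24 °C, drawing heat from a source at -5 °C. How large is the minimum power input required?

T_H = 24 °C → 24 + 273.15 = 297.15 K.
T_C = -5 °C → -5 + 273.15 = 268.15 K.
For a reversible heat pump, COP_HP = T_H/(T_H − T_C) = 297.15/29.00 = 10.2466.
W = Q_H/COP_HP = 98.9/10.2466 = 9.65 kW.

Ẇ_in ≈ 9.65 kW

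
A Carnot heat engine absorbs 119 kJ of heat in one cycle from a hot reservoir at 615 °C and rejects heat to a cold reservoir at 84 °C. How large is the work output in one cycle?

W ≈ 71.1 kJ

T_H = 615 °C → 615 + 273.15 = 888.15 K.
T_C = 84 °C → 84 + 273.15 = 357.15 K.
The Carnot efficiency is η = 1 − T_C/T_H = 1 − 357.15/888.15 = 0.5979.
W = η·Q_H = 0.5979 × 119 = 71.1 kJ.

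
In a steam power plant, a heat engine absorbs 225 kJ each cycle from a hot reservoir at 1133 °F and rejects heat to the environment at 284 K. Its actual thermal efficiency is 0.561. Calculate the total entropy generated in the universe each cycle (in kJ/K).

T_H = 1133 °F → (1133 − 32) × 5/9 = 611.67 °C = 884.82 K.
W = η·Q_H = 0.561 × 225 = 126.2 kJ, so Q_C = Q_H − W = 98.77 kJ.
The hot reservoir loses entropy Q_H/T_H = 225/884.82 = 0.2543 kJ/K; the cold reservoir gains Q_C/T_C = 98.77/284.00 = 0.3478 kJ/K.
ΔS_univ = −Q_H/T_H + Q_C/T_C = 0.0935 kJ/K (> 0, since η = 0.561 < η_Carnot = 0.679).

ΔS_univ ≈ 0.0935 kJ/K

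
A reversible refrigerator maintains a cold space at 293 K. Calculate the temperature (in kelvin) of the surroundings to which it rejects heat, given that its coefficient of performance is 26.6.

T_H ≈ 304 K

COP_R = T_C/(T_H − T_C) ⇒ T_H = T_C·(1 + 1/COP_R) = 293.00 × (1 + 1/26.6) = 304 K.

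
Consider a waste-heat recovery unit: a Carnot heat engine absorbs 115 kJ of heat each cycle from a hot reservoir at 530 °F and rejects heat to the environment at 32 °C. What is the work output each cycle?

T_H = 530 °F → (530 − 32) × 5/9 = 276.67 °C = 549.82 K.
T_C = 32 °C → 32 + 273.15 = 305.15 K.
Carnot efficiency: η = 1 − T_C/T_H = 1 − 305.15/549.82 = 0.4450.
W = η·Q_H = 0.4450 × 115 = 51.2 kJ.

W ≈ 51.2 kJ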